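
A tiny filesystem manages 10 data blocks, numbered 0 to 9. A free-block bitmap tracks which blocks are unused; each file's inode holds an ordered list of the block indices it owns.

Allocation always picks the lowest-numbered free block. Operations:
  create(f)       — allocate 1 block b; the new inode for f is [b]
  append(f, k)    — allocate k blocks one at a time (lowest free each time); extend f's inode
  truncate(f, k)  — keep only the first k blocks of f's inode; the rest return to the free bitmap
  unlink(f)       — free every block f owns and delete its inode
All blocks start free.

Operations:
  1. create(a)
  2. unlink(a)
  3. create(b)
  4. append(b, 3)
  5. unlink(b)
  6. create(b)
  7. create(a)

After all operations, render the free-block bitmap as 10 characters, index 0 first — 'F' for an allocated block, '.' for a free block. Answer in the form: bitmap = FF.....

bitmap = FF........

create(a): bitmap=F......... | a=[0]
unlink(a): bitmap=.......... | 
create(b): bitmap=F......... | b=[0]
append(b, 3): bitmap=FFFF...... | b=[0, 1, 2, 3]
unlink(b): bitmap=.......... | 
create(b): bitmap=F......... | b=[0]
create(a): bitmap=FF........ | a=[1] b=[0]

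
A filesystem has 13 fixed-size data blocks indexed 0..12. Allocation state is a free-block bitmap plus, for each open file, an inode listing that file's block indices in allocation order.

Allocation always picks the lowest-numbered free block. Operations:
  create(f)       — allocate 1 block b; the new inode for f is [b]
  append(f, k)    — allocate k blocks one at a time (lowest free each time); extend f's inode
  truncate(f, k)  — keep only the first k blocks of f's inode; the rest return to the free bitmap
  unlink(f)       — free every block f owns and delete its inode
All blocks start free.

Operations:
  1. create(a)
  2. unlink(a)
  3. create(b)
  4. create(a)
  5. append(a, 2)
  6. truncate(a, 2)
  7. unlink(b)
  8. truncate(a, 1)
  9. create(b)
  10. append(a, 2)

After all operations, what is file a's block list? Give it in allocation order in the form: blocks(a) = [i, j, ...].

blocks(a) = [1, 2, 3]

[1] create(a) — a=0 (map F............)
[2] unlink(a) —  (map .............)
[3] create(b) — b=0 (map F............)
[4] create(a) — a=1 b=0 (map FF...........)
[5] append(a, 2) — a=1,2,3 b=0 (map FFFF.........)
[6] truncate(a, 2) — a=1,2 b=0 (map FFF..........)
[7] unlink(b) — a=1,2 (map .FF..........)
[8] truncate(a, 1) — a=1 (map .F...........)
[9] create(b) — a=1 b=0 (map FF...........)
[10] append(a, 2) — a=1,2,3 b=0 (map FFFF.........)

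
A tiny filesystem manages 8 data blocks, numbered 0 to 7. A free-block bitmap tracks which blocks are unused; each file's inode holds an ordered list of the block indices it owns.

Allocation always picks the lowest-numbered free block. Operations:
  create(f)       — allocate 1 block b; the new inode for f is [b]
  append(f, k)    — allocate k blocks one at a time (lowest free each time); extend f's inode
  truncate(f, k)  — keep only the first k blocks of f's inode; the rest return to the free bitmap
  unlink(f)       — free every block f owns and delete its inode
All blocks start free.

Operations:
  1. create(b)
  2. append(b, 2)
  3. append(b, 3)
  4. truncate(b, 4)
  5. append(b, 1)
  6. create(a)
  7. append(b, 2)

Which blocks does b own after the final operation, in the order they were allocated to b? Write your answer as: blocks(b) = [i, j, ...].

blocks(b) = [0, 1, 2, 3, 4, 6, 7]

create(b): bitmap=F....... | b=[0]
append(b, 2): bitmap=FFF..... | b=[0, 1, 2]
append(b, 3): bitmap=FFFFFF.. | b=[0, 1, 2, 3, 4, 5]
truncate(b, 4): bitmap=FFFF.... | b=[0, 1, 2, 3]
append(b, 1): bitmap=FFFFF... | b=[0, 1, 2, 3, 4]
create(a): bitmap=FFFFFF.. | a=[5] b=[0, 1, 2, 3, 4]
append(b, 2): bitmap=FFFFFFFF | a=[5] b=[0, 1, 2, 3, 4, 6, 7]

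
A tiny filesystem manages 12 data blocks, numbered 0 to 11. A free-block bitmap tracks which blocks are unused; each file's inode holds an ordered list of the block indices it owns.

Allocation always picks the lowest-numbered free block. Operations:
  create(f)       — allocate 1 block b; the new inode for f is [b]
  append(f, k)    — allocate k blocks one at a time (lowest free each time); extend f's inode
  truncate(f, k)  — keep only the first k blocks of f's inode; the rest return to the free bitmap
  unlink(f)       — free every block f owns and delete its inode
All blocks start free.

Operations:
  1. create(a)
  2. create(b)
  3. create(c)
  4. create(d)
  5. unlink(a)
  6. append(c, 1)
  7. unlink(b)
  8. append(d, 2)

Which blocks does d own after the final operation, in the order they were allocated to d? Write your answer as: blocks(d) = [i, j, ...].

blocks(d) = [3, 1, 4]

after create(a) → a:[0]  free=[F...........]
after create(b) → a:[0], b:[1]  free=[FF..........]
after create(c) → a:[0], b:[1], c:[2]  free=[FFF.........]
after create(d) → a:[0], b:[1], c:[2], d:[3]  free=[FFFF........]
after unlink(a) → b:[1], c:[2], d:[3]  free=[.FFF........]
after append(c, 1) → b:[1], c:[2, 0], d:[3]  free=[FFFF........]
after unlink(b) → c:[2, 0], d:[3]  free=[F.FF........]
after append(d, 2) → c:[2, 0], d:[3, 1, 4]  free=[FFFFF.......]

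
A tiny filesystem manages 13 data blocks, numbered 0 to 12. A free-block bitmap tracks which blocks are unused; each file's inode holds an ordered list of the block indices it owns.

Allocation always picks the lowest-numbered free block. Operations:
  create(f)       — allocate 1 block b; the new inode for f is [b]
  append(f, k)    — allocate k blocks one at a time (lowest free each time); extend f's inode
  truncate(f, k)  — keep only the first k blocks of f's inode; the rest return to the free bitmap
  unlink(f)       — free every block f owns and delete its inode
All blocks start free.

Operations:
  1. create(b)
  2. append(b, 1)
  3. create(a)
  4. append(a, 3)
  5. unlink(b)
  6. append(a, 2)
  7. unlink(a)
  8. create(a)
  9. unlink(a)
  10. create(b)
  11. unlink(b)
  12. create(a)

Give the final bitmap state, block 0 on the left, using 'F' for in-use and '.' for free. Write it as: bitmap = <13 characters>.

bitmap = F............

  1. create(b)  ⇒  F............  {b→[0]}
  2. append(b, 1)  ⇒  FF...........  {b→[0, 1]}
  3. create(a)  ⇒  FFF..........  {a→[2]; b→[0, 1]}
  4. append(a, 3)  ⇒  FFFFFF.......  {a→[2, 3, 4, 5]; b→[0, 1]}
  5. unlink(b)  ⇒  ..FFFF.......  {a→[2, 3, 4, 5]}
  6. append(a, 2)  ⇒  FFFFFF.......  {a→[2, 3, 4, 5, 0, 1]}
  7. unlink(a)  ⇒  .............  {}
  8. create(a)  ⇒  F............  {a→[0]}
  9. unlink(a)  ⇒  .............  {}
  10. create(b)  ⇒  F............  {b→[0]}
  11. unlink(b)  ⇒  .............  {}
  12. create(a)  ⇒  F............  {a→[0]}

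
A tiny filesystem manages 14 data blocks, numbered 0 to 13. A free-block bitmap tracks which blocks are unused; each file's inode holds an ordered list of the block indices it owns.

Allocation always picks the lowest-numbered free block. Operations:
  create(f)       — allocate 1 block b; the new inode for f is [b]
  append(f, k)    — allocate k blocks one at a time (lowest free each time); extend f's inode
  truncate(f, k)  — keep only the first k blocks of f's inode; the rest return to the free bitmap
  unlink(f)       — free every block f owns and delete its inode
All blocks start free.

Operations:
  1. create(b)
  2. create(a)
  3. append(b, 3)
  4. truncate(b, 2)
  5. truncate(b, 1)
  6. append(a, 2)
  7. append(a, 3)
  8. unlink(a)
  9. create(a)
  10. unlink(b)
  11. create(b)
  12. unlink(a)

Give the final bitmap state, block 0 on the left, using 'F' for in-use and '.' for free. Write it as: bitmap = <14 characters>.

bitmap = F.............

  1. create(b)  ⇒  F.............  {b→[0]}
  2. create(a)  ⇒  FF............  {a→[1]; b→[0]}
  3. append(b, 3)  ⇒  FFFFF.........  {a→[1]; b→[0, 2, 3, 4]}
  4. truncate(b, 2)  ⇒  FFF...........  {a→[1]; b→[0, 2]}
  5. truncate(b, 1)  ⇒  FF............  {a→[1]; b→[0]}
  6. append(a, 2)  ⇒  FFFF..........  {a→[1, 2, 3]; b→[0]}
  7. append(a, 3)  ⇒  FFFFFFF.......  {a→[1, 2, 3, 4, 5, 6]; b→[0]}
  8. unlink(a)  ⇒  F.............  {b→[0]}
  9. create(a)  ⇒  FF............  {a→[1]; b→[0]}
  10. unlink(b)  ⇒  .F............  {a→[1]}
  11. create(b)  ⇒  FF............  {a→[1]; b→[0]}
  12. unlink(a)  ⇒  F.............  {b→[0]}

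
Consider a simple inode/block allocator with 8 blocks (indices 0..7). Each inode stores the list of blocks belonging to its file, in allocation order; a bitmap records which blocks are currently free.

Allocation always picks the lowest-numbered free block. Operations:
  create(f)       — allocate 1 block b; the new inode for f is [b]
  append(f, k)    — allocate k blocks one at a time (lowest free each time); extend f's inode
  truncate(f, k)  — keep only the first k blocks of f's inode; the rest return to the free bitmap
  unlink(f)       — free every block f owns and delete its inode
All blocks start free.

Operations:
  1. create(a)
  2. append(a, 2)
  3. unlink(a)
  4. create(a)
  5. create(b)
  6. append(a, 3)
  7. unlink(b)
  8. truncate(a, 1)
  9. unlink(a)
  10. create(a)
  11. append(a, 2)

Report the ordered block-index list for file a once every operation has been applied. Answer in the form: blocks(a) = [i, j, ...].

blocks(a) = [0, 1, 2]

after create(a) → a:[0]  free=[F.......]
after append(a, 2) → a:[0, 1, 2]  free=[FFF.....]
after unlink(a) →   free=[........]
after create(a) → a:[0]  free=[F.......]
after create(b) → a:[0], b:[1]  free=[FF......]
after append(a, 3) → a:[0, 2, 3, 4], b:[1]  free=[FFFFF...]
after unlink(b) → a:[0, 2, 3, 4]  free=[F.FFF...]
after truncate(a, 1) → a:[0]  free=[F.......]
after unlink(a) →   free=[........]
after create(a) → a:[0]  free=[F.......]
after append(a, 2) → a:[0, 1, 2]  free=[FFF.....]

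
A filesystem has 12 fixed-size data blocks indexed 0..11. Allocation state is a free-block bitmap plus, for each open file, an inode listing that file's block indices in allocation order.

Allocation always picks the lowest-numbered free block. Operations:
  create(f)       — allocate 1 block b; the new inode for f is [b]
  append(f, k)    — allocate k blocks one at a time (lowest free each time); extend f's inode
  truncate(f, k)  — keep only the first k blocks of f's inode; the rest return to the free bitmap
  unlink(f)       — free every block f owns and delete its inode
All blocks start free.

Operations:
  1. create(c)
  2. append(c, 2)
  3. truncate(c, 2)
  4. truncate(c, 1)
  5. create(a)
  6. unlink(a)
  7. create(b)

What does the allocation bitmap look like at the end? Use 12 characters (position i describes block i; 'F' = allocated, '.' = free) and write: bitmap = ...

after create(c) → c:[0]  free=[F...........]
after append(c, 2) → c:[0, 1, 2]  free=[FFF.........]
after truncate(c, 2) → c:[0, 1]  free=[FF..........]
after truncate(c, 1) → c:[0]  free=[F...........]
after create(a) → a:[1], c:[0]  free=[FF..........]
after unlink(a) → c:[0]  free=[F...........]
after create(b) → b:[1], c:[0]  free=[FF..........]

bitmap = FF..........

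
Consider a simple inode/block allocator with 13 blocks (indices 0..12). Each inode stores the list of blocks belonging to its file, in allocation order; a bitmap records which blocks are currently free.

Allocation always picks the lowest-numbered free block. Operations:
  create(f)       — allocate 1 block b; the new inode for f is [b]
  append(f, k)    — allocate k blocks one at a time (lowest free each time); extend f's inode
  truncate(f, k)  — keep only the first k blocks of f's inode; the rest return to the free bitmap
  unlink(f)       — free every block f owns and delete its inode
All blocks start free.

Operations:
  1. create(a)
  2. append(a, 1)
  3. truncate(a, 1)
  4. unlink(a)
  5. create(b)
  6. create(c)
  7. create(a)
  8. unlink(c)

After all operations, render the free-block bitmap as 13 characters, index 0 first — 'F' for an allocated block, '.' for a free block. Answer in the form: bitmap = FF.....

[1] create(a) — a=0 (map F............)
[2] append(a, 1) — a=0,1 (map FF...........)
[3] truncate(a, 1) — a=0 (map F............)
[4] unlink(a) —  (map .............)
[5] create(b) — b=0 (map F............)
[6] create(c) — b=0 c=1 (map FF...........)
[7] create(a) — a=2 b=0 c=1 (map FFF..........)
[8] unlink(c) — a=2 b=0 (map F.F..........)

bitmap = F.F..........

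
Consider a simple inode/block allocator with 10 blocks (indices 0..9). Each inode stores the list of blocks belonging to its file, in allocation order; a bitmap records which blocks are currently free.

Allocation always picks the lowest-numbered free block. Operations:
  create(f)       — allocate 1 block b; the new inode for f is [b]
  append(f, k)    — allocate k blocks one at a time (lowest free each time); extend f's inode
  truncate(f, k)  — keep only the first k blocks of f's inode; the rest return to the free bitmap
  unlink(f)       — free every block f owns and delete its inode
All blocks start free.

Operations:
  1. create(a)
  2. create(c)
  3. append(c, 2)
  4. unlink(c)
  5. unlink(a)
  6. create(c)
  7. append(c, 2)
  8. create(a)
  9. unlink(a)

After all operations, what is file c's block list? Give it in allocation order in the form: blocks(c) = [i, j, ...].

after create(a) → a:[0]  free=[F.........]
after create(c) → a:[0], c:[1]  free=[FF........]
after append(c, 2) → a:[0], c:[1, 2, 3]  free=[FFFF......]
after unlink(c) → a:[0]  free=[F.........]
after unlink(a) →   free=[..........]
after create(c) → c:[0]  free=[F.........]
after append(c, 2) → c:[0, 1, 2]  free=[FFF.......]
after create(a) → a:[3], c:[0, 1, 2]  free=[FFFF......]
after unlink(a) → c:[0, 1, 2]  free=[FFF.......]

blocks(c) = [0, 1, 2]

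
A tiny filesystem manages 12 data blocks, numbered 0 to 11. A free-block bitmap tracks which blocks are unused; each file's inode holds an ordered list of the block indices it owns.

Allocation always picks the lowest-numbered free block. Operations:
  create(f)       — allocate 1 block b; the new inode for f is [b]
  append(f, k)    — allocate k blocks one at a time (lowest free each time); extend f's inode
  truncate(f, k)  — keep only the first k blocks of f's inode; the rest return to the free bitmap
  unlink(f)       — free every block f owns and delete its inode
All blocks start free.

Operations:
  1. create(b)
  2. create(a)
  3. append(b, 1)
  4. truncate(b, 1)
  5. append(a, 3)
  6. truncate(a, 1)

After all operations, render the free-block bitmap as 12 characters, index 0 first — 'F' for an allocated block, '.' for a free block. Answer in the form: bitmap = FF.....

bitmap = FF..........

create(b): bitmap=F........... | b=[0]
create(a): bitmap=FF.......... | a=[1] b=[0]
append(b, 1): bitmap=FFF......... | a=[1] b=[0, 2]
truncate(b, 1): bitmap=FF.......... | a=[1] b=[0]
append(a, 3): bitmap=FFFFF....... | a=[1, 2, 3, 4] b=[0]
truncate(a, 1): bitmap=FF.......... | a=[1] b=[0]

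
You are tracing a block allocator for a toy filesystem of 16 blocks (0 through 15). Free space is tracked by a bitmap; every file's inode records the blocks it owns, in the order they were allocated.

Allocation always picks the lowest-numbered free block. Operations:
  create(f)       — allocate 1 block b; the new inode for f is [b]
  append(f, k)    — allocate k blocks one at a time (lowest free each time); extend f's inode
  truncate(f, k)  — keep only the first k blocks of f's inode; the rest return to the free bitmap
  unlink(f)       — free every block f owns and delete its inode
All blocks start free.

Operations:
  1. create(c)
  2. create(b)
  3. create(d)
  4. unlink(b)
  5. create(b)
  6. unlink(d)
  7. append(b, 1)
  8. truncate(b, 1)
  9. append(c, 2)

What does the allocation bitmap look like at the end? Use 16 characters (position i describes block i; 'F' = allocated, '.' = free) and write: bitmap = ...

[1] create(c) — c=0 (map F...............)
[2] create(b) — b=1 c=0 (map FF..............)
[3] create(d) — b=1 c=0 d=2 (map FFF.............)
[4] unlink(b) — c=0 d=2 (map F.F.............)
[5] create(b) — b=1 c=0 d=2 (map FFF.............)
[6] unlink(d) — b=1 c=0 (map FF..............)
[7] append(b, 1) — b=1,2 c=0 (map FFF.............)
[8] truncate(b, 1) — b=1 c=0 (map FF..............)
[9] append(c, 2) — b=1 c=0,2,3 (map FFFF............)

bitmap = FFFF............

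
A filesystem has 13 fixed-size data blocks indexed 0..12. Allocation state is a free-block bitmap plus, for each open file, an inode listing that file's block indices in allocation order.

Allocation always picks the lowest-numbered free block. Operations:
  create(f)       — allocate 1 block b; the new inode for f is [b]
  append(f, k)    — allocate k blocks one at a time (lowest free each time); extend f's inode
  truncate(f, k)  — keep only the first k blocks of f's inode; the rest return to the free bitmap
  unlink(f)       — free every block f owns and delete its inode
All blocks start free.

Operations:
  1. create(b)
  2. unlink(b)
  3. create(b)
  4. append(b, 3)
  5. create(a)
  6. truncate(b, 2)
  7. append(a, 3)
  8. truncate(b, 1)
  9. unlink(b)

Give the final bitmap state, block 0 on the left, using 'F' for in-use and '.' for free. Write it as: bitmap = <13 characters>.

bitmap = ..FFFF.......

after create(b) → b:[0]  free=[F............]
after unlink(b) →   free=[.............]
after create(b) → b:[0]  free=[F............]
after append(b, 3) → b:[0, 1, 2, 3]  free=[FFFF.........]
after create(a) → a:[4], b:[0, 1, 2, 3]  free=[FFFFF........]
after truncate(b, 2) → a:[4], b:[0, 1]  free=[FF..F........]
after append(a, 3) → a:[4, 2, 3, 5], b:[0, 1]  free=[FFFFFF.......]
after truncate(b, 1) → a:[4, 2, 3, 5], b:[0]  free=[F.FFFF.......]
after unlink(b) → a:[4, 2, 3, 5]  free=[..FFFF.......]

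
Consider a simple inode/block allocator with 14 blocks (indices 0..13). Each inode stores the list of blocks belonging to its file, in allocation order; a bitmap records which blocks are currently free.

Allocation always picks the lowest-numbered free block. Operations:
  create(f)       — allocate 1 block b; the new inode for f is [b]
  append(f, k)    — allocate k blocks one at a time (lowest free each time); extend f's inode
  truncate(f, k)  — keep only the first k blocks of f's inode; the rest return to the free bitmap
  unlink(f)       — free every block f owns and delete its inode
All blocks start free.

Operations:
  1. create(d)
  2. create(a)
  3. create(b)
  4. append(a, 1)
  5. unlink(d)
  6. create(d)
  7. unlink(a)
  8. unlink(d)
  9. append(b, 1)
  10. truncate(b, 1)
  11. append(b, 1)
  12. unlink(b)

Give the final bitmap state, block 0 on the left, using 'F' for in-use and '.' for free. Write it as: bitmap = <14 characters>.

bitmap = ..............

  1. create(d)  ⇒  F.............  {d→[0]}
  2. create(a)  ⇒  FF............  {a→[1]; d→[0]}
  3. create(b)  ⇒  FFF...........  {a→[1]; b→[2]; d→[0]}
  4. append(a, 1)  ⇒  FFFF..........  {a→[1, 3]; b→[2]; d→[0]}
  5. unlink(d)  ⇒  .FFF..........  {a→[1, 3]; b→[2]}
  6. create(d)  ⇒  FFFF..........  {a→[1, 3]; b→[2]; d→[0]}
  7. unlink(a)  ⇒  F.F...........  {b→[2]; d→[0]}
  8. unlink(d)  ⇒  ..F...........  {b→[2]}
  9. append(b, 1)  ⇒  F.F...........  {b→[2, 0]}
  10. truncate(b, 1)  ⇒  ..F...........  {b→[2]}
  11. append(b, 1)  ⇒  F.F...........  {b→[2, 0]}
  12. unlink(b)  ⇒  ..............  {}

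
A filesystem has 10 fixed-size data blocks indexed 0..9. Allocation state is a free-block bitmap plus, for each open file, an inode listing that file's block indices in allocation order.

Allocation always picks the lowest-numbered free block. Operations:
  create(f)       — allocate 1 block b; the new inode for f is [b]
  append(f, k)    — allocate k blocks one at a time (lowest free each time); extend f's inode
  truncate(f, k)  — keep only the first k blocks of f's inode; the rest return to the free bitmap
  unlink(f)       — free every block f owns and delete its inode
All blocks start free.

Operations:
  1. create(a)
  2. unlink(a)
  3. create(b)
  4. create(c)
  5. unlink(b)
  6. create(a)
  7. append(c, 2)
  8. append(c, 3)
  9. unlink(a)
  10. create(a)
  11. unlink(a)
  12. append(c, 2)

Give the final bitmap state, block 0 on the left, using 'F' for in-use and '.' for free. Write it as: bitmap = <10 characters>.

bitmap = FFFFFFFF..

create(a): bitmap=F......... | a=[0]
unlink(a): bitmap=.......... | 
create(b): bitmap=F......... | b=[0]
create(c): bitmap=FF........ | b=[0] c=[1]
unlink(b): bitmap=.F........ | c=[1]
create(a): bitmap=FF........ | a=[0] c=[1]
append(c, 2): bitmap=FFFF...... | a=[0] c=[1, 2, 3]
append(c, 3): bitmap=FFFFFFF... | a=[0] c=[1, 2, 3, 4, 5, 6]
unlink(a): bitmap=.FFFFFF... | c=[1, 2, 3, 4, 5, 6]
create(a): bitmap=FFFFFFF... | a=[0] c=[1, 2, 3, 4, 5, 6]
unlink(a): bitmap=.FFFFFF... | c=[1, 2, 3, 4, 5, 6]
append(c, 2): bitmap=FFFFFFFF.. | c=[1, 2, 3, 4, 5, 6, 0, 7]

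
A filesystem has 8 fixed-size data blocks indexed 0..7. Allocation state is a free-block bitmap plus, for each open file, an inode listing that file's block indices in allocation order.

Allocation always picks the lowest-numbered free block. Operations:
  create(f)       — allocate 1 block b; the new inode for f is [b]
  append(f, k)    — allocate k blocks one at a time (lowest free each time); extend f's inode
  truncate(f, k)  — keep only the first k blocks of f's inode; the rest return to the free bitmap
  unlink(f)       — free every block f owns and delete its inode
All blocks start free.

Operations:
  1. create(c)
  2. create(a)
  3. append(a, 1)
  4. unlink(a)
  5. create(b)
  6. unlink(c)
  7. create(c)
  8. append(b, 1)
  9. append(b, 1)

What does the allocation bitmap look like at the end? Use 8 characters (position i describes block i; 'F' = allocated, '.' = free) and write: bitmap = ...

bitmap = FFFF....

[1] create(c) — c=0 (map F.......)
[2] create(a) — a=1 c=0 (map FF......)
[3] append(a, 1) — a=1,2 c=0 (map FFF.....)
[4] unlink(a) — c=0 (map F.......)
[5] create(b) — b=1 c=0 (map FF......)
[6] unlink(c) — b=1 (map .F......)
[7] create(c) — b=1 c=0 (map FF......)
[8] append(b, 1) — b=1,2 c=0 (map FFF.....)
[9] append(b, 1) — b=1,2,3 c=0 (map FFFF....)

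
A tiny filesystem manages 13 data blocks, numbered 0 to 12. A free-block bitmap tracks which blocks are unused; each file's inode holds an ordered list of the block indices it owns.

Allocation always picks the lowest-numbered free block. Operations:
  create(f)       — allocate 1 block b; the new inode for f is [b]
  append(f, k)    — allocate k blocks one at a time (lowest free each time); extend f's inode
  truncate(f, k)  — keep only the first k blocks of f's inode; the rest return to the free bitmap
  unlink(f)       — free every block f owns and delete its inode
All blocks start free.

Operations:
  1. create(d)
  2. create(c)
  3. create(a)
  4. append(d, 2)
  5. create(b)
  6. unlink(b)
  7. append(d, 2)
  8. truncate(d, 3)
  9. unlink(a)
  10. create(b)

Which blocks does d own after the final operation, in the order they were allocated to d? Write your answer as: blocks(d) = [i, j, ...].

blocks(d) = [0, 3, 4]

[1] create(d) — d=0 (map F............)
[2] create(c) — c=1 d=0 (map FF...........)
[3] create(a) — a=2 c=1 d=0 (map FFF..........)
[4] append(d, 2) — a=2 c=1 d=0,3,4 (map FFFFF........)
[5] create(b) — a=2 b=5 c=1 d=0,3,4 (map FFFFFF.......)
[6] unlink(b) — a=2 c=1 d=0,3,4 (map FFFFF........)
[7] append(d, 2) — a=2 c=1 d=0,3,4,5,6 (map FFFFFFF......)
[8] truncate(d, 3) — a=2 c=1 d=0,3,4 (map FFFFF........)
[9] unlink(a) — c=1 d=0,3,4 (map FF.FF........)
[10] create(b) — b=2 c=1 d=0,3,4 (map FFFFF........)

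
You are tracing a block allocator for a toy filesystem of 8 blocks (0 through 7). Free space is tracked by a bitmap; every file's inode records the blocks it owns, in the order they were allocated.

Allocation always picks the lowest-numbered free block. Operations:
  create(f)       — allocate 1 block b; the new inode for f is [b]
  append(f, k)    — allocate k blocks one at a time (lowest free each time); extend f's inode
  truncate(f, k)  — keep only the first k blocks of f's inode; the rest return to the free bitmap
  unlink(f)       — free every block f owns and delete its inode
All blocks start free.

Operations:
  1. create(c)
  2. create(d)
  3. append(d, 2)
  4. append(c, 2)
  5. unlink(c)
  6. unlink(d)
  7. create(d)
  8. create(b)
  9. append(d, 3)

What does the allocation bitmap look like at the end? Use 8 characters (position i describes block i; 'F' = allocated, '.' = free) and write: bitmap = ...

create(c): bitmap=F....... | c=[0]
create(d): bitmap=FF...... | c=[0] d=[1]
append(d, 2): bitmap=FFFF.... | c=[0] d=[1, 2, 3]
append(c, 2): bitmap=FFFFFF.. | c=[0, 4, 5] d=[1, 2, 3]
unlink(c): bitmap=.FFF.... | d=[1, 2, 3]
unlink(d): bitmap=........ | 
create(d): bitmap=F....... | d=[0]
create(b): bitmap=FF...... | b=[1] d=[0]
append(d, 3): bitmap=FFFFF... | b=[1] d=[0, 2, 3, 4]

bitmap = FFFFF...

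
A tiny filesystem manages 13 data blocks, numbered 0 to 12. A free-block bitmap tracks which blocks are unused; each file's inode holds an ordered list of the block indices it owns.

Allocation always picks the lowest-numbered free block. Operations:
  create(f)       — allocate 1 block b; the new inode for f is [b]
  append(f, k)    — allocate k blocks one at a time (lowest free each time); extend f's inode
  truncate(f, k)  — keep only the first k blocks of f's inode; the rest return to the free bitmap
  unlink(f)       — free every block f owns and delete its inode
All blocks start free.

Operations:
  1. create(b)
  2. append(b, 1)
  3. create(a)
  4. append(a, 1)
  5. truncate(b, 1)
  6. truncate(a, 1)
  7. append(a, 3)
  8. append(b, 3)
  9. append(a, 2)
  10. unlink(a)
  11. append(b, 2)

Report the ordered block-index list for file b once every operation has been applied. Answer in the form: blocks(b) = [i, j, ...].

create(b): bitmap=F............ | b=[0]
append(b, 1): bitmap=FF........... | b=[0, 1]
create(a): bitmap=FFF.......... | a=[2] b=[0, 1]
append(a, 1): bitmap=FFFF......... | a=[2, 3] b=[0, 1]
truncate(b, 1): bitmap=F.FF......... | a=[2, 3] b=[0]
truncate(a, 1): bitmap=F.F.......... | a=[2] b=[0]
append(a, 3): bitmap=FFFFF........ | a=[2, 1, 3, 4] b=[0]
append(b, 3): bitmap=FFFFFFFF..... | a=[2, 1, 3, 4] b=[0, 5, 6, 7]
append(a, 2): bitmap=FFFFFFFFFF... | a=[2, 1, 3, 4, 8, 9] b=[0, 5, 6, 7]
unlink(a): bitmap=F....FFF..... | b=[0, 5, 6, 7]
append(b, 2): bitmap=FFF..FFF..... | b=[0, 5, 6, 7, 1, 2]

blocks(b) = [0, 5, 6, 7, 1, 2]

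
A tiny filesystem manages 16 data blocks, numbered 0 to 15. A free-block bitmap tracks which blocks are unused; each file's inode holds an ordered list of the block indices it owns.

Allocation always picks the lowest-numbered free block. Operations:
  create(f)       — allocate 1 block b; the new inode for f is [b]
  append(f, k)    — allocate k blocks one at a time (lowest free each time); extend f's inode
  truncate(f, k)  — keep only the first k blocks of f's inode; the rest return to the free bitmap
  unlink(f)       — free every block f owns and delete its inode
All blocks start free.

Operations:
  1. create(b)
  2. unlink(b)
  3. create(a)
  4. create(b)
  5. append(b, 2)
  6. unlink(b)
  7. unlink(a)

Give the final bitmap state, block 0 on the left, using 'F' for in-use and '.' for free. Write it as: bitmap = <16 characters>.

  1. create(b)  ⇒  F...............  {b→[0]}
  2. unlink(b)  ⇒  ................  {}
  3. create(a)  ⇒  F...............  {a→[0]}
  4. create(b)  ⇒  FF..............  {a→[0]; b→[1]}
  5. append(b, 2)  ⇒  FFFF............  {a→[0]; b→[1, 2, 3]}
  6. unlink(b)  ⇒  F...............  {a→[0]}
  7. unlink(a)  ⇒  ................  {}

bitmap = ................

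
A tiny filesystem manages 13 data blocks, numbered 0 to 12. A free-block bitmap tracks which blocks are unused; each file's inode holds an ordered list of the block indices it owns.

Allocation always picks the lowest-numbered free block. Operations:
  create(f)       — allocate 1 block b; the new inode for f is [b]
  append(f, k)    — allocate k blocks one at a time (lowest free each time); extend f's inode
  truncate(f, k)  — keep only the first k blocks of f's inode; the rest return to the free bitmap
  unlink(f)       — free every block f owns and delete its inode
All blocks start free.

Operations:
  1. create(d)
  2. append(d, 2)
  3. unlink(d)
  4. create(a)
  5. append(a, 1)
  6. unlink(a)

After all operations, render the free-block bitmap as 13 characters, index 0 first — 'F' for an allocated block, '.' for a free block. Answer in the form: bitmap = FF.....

bitmap = .............

  1. create(d)  ⇒  F............  {d→[0]}
  2. append(d, 2)  ⇒  FFF..........  {d→[0, 1, 2]}
  3. unlink(d)  ⇒  .............  {}
  4. create(a)  ⇒  F............  {a→[0]}
  5. append(a, 1)  ⇒  FF...........  {a→[0, 1]}
  6. unlink(a)  ⇒  .............  {}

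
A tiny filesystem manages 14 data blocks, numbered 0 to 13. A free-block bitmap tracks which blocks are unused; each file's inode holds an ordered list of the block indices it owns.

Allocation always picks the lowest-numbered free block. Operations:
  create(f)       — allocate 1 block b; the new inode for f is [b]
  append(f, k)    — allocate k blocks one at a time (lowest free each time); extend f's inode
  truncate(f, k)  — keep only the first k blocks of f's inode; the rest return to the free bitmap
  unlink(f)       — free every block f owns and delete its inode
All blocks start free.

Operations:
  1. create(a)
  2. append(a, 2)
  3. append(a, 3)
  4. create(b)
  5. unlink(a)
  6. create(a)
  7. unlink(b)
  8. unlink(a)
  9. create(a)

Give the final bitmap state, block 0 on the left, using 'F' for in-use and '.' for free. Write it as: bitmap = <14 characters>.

create(a): bitmap=F............. | a=[0]
append(a, 2): bitmap=FFF........... | a=[0, 1, 2]
append(a, 3): bitmap=FFFFFF........ | a=[0, 1, 2, 3, 4, 5]
create(b): bitmap=FFFFFFF....... | a=[0, 1, 2, 3, 4, 5] b=[6]
unlink(a): bitmap=......F....... | b=[6]
create(a): bitmap=F.....F....... | a=[0] b=[6]
unlink(b): bitmap=F............. | a=[0]
unlink(a): bitmap=.............. | 
create(a): bitmap=F............. | a=[0]

bitmap = F.............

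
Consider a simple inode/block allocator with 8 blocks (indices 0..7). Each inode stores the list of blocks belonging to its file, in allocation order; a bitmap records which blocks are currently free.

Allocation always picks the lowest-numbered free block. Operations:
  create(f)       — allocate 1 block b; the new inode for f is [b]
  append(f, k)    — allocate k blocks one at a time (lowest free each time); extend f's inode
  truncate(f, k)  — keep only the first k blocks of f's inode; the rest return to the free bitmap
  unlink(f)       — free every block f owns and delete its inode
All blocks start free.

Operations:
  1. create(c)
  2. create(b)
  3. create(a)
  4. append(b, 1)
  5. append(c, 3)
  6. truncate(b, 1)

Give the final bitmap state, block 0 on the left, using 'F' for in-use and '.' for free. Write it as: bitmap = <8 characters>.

  1. create(c)  ⇒  F.......  {c→[0]}
  2. create(b)  ⇒  FF......  {b→[1]; c→[0]}
  3. create(a)  ⇒  FFF.....  {a→[2]; b→[1]; c→[0]}
  4. append(b, 1)  ⇒  FFFF....  {a→[2]; b→[1, 3]; c→[0]}
  5. append(c, 3)  ⇒  FFFFFFF.  {a→[2]; b→[1, 3]; c→[0, 4, 5, 6]}
  6. truncate(b, 1)  ⇒  FFF.FFF.  {a→[2]; b→[1]; c→[0, 4, 5, 6]}

bitmap = FFF.FFF.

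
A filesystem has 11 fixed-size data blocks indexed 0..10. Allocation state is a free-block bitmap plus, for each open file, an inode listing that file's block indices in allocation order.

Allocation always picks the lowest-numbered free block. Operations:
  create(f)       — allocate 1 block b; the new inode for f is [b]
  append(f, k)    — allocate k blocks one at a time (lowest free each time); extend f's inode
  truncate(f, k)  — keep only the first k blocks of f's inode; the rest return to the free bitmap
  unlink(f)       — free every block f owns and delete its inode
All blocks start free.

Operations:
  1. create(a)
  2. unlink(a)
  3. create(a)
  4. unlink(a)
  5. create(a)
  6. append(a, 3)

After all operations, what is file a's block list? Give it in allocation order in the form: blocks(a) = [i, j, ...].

blocks(a) = [0, 1, 2, 3]

  1. create(a)  ⇒  F..........  {a→[0]}
  2. unlink(a)  ⇒  ...........  {}
  3. create(a)  ⇒  F..........  {a→[0]}
  4. unlink(a)  ⇒  ...........  {}
  5. create(a)  ⇒  F..........  {a→[0]}
  6. append(a, 3)  ⇒  FFFF.......  {a→[0, 1, 2, 3]}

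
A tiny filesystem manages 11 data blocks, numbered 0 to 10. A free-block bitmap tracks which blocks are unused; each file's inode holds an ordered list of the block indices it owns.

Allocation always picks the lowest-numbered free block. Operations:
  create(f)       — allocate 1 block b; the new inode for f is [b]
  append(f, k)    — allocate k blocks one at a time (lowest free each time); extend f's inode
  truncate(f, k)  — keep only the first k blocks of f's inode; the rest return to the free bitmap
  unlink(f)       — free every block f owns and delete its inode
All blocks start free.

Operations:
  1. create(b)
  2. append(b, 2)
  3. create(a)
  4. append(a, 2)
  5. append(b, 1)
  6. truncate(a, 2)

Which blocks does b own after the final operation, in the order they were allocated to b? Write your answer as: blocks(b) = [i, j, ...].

blocks(b) = [0, 1, 2, 6]

after create(b) → b:[0]  free=[F..........]
after append(b, 2) → b:[0, 1, 2]  free=[FFF........]
after create(a) → a:[3], b:[0, 1, 2]  free=[FFFF.......]
after append(a, 2) → a:[3, 4, 5], b:[0, 1, 2]  free=[FFFFFF.....]
after append(b, 1) → a:[3, 4, 5], b:[0, 1, 2, 6]  free=[FFFFFFF....]
after truncate(a, 2) → a:[3, 4], b:[0, 1, 2, 6]  free=[FFFFF.F....]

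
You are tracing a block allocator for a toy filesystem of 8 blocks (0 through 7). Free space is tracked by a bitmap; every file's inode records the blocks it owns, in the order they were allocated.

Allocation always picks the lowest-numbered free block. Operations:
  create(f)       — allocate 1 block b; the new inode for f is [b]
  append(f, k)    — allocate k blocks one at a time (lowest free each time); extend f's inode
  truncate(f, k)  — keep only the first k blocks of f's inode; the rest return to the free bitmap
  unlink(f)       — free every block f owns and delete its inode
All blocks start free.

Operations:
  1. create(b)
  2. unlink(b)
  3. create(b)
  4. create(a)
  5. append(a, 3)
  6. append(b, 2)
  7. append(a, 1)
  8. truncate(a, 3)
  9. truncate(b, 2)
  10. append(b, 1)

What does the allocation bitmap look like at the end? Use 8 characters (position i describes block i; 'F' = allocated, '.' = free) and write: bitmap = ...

after create(b) → b:[0]  free=[F.......]
after unlink(b) →   free=[........]
after create(b) → b:[0]  free=[F.......]
after create(a) → a:[1], b:[0]  free=[FF......]
after append(a, 3) → a:[1, 2, 3, 4], b:[0]  free=[FFFFF...]
after append(b, 2) → a:[1, 2, 3, 4], b:[0, 5, 6]  free=[FFFFFFF.]
after append(a, 1) → a:[1, 2, 3, 4, 7], b:[0, 5, 6]  free=[FFFFFFFF]
after truncate(a, 3) → a:[1, 2, 3], b:[0, 5, 6]  free=[FFFF.FF.]
after truncate(b, 2) → a:[1, 2, 3], b:[0, 5]  free=[FFFF.F..]
after append(b, 1) → a:[1, 2, 3], b:[0, 5, 4]  free=[FFFFFF..]

bitmap = FFFFFF..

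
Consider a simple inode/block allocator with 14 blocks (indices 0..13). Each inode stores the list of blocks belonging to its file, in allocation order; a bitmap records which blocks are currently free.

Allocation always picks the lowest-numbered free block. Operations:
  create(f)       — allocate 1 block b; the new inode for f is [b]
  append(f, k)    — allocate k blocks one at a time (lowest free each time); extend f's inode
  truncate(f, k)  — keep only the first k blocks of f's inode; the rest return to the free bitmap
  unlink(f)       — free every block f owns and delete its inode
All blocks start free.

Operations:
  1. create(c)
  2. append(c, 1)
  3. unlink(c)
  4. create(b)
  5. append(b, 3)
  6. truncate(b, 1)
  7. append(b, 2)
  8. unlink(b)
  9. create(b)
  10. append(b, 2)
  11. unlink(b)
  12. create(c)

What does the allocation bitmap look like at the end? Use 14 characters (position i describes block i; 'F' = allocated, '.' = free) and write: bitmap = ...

bitmap = F.............

  1. create(c)  ⇒  F.............  {c→[0]}
  2. append(c, 1)  ⇒  FF............  {c→[0, 1]}
  3. unlink(c)  ⇒  ..............  {}
  4. create(b)  ⇒  F.............  {b→[0]}
  5. append(b, 3)  ⇒  FFFF..........  {b→[0, 1, 2, 3]}
  6. truncate(b, 1)  ⇒  F.............  {b→[0]}
  7. append(b, 2)  ⇒  FFF...........  {b→[0, 1, 2]}
  8. unlink(b)  ⇒  ..............  {}
  9. create(b)  ⇒  F.............  {b→[0]}
  10. append(b, 2)  ⇒  FFF...........  {b→[0, 1, 2]}
  11. unlink(b)  ⇒  ..............  {}
  12. create(c)  ⇒  F.............  {c→[0]}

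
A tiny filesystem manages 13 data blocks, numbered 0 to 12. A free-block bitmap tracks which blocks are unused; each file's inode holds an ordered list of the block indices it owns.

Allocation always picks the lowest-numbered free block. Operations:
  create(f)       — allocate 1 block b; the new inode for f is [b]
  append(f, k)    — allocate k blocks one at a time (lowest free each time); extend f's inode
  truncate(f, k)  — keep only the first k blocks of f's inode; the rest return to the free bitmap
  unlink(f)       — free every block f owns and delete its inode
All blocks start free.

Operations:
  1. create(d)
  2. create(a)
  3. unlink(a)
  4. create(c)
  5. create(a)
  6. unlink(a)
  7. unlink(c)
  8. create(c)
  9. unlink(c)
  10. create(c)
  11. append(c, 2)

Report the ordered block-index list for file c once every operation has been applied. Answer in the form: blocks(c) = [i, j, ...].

blocks(c) = [1, 2, 3]

create(d): bitmap=F............ | d=[0]
create(a): bitmap=FF........... | a=[1] d=[0]
unlink(a): bitmap=F............ | d=[0]
create(c): bitmap=FF........... | c=[1] d=[0]
create(a): bitmap=FFF.......... | a=[2] c=[1] d=[0]
unlink(a): bitmap=FF........... | c=[1] d=[0]
unlink(c): bitmap=F............ | d=[0]
create(c): bitmap=FF........... | c=[1] d=[0]
unlink(c): bitmap=F............ | d=[0]
create(c): bitmap=FF........... | c=[1] d=[0]
append(c, 2): bitmap=FFFF......... | c=[1, 2, 3] d=[0]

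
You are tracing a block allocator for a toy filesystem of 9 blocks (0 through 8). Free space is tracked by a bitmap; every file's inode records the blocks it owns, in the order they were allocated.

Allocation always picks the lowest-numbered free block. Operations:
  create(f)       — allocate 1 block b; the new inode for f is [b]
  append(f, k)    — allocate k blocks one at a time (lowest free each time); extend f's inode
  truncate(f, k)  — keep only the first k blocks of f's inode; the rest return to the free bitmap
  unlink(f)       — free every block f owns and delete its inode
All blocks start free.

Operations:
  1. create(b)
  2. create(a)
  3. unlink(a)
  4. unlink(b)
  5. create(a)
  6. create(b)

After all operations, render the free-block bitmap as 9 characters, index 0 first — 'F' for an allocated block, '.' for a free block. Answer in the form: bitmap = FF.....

after create(b) → b:[0]  free=[F........]
after create(a) → a:[1], b:[0]  free=[FF.......]
after unlink(a) → b:[0]  free=[F........]
after unlink(b) →   free=[.........]
after create(a) → a:[0]  free=[F........]
after create(b) → a:[0], b:[1]  free=[FF.......]

bitmap = FF.......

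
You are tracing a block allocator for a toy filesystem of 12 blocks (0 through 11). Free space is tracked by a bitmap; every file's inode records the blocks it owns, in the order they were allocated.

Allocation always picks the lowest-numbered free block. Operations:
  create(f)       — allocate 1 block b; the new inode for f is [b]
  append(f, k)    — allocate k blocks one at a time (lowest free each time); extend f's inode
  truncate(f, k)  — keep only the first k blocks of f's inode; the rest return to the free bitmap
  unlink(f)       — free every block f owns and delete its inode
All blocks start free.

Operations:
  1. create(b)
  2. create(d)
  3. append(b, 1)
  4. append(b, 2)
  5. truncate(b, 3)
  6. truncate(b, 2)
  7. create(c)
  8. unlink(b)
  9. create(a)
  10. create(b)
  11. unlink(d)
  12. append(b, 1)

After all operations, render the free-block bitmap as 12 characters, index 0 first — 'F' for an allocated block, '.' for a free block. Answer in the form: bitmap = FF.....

bitmap = FFFF........

after create(b) → b:[0]  free=[F...........]
after create(d) → b:[0], d:[1]  free=[FF..........]
after append(b, 1) → b:[0, 2], d:[1]  free=[FFF.........]
after append(b, 2) → b:[0, 2, 3, 4], d:[1]  free=[FFFFF.......]
after truncate(b, 3) → b:[0, 2, 3], d:[1]  free=[FFFF........]
after truncate(b, 2) → b:[0, 2], d:[1]  free=[FFF.........]
after create(c) → b:[0, 2], c:[3], d:[1]  free=[FFFF........]
after unlink(b) → c:[3], d:[1]  free=[.F.F........]
after create(a) → a:[0], c:[3], d:[1]  free=[FF.F........]
after create(b) → a:[0], b:[2], c:[3], d:[1]  free=[FFFF........]
after unlink(d) → a:[0], b:[2], c:[3]  free=[F.FF........]
after append(b, 1) → a:[0], b:[2, 1], c:[3]  free=[FFFF........]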